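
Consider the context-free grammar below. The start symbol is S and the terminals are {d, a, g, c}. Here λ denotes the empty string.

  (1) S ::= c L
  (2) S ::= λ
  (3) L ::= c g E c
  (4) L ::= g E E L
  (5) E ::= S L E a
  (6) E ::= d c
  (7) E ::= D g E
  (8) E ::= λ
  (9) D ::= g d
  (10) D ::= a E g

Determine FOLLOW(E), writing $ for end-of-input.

{a, c, d, g}

FIRST(S): from S::=c L we get {c}; from S::=λ we get {λ}. So FIRST(S) = {λ, c}.
FIRST(L): from L::=c g E c we get {c}; from L::=g E E L we get {g}. So FIRST(L) = {c, g}.
FIRST(D): from D::=g d we get {g}; from D::=a E g we get {a}. So FIRST(D) = {a, g}.
FIRST(E): from E::=S L E a we get {c, g}; from E::=d c we get {d}; from E::=D g E we get {a, g}; from E::=λ we get {λ}. So FIRST(E) = {λ, a, c, d, g}.
FOLLOW(S) includes $ since S is the start symbol.
FOLLOW(S): in E::=S L E a, S is followed by L E a with FIRST {c, g}. Thus FOLLOW(S) = {$, c, g}.
FOLLOW(L): in S::=c L, the suffix after L is empty, so FOLLOW(L) ⊇ FOLLOW(S) = {$, c, g}; in L::=g E E L, the suffix after L is empty (adds nothing new); in E::=S L E a, L is followed by E a with FIRST {a, c, d, g}. Thus FOLLOW(L) = {$, a, c, d, g}.
FOLLOW(E): in L::=c g E c, E is followed by c with FIRST {c}; in L::=g E E L (occurrence 1), E is followed by E L with FIRST {a, c, d, g}; in L::=g E E L (occurrence 2), E is followed by L with FIRST {c, g}; in E::=S L E a, E is followed by a with FIRST {a}; in E::=D g E, the suffix after E is empty (adds nothing new); in D::=a E g, E is followed by g with FIRST {g}. Thus FOLLOW(E) = {a, c, d, g}.
FOLLOW(D): in E::=D g E, D is followed by g E with FIRST {g}. Thus FOLLOW(D) = {g}.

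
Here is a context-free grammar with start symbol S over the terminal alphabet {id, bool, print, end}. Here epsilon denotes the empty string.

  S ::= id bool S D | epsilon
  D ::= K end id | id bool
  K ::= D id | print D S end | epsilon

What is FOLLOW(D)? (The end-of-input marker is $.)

FIRST(S): from S::=id bool S D we get {id}; from S::=epsilon we get {epsilon}. So FIRST(S) = {epsilon, id}.
FIRST(D): from D::=K end id we get {end, id, print}; from D::=id bool we get {id}. So FIRST(D) = {end, id, print}.
FIRST(K): from K::=D id we get {end, id, print}; from K::=print D S end we get {print}; from K::=epsilon we get {epsilon}. So FIRST(K) = {epsilon, end, id, print}.
FOLLOW(S) includes $ since S is the start symbol.
FOLLOW(S): in S::=id bool S D, S is followed by D with FIRST {end, id, print}; in K::=print D S end, S is followed by end with FIRST {end}. Thus FOLLOW(S) = {$, end, id, print}.
FOLLOW(D): in S::=id bool S D, the suffix after D is empty, so FOLLOW(D) ⊇ FOLLOW(S) = {$, end, id, print}; in K::=D id, D is followed by id with FIRST {id}; in K::=print D S end, D is followed by S end with FIRST {end, id}. Thus FOLLOW(D) = {$, end, id, print}.
FOLLOW(K): in D::=K end id, K is followed by end id with FIRST {end}. Thus FOLLOW(K) = {end}.

{$, end, id, print}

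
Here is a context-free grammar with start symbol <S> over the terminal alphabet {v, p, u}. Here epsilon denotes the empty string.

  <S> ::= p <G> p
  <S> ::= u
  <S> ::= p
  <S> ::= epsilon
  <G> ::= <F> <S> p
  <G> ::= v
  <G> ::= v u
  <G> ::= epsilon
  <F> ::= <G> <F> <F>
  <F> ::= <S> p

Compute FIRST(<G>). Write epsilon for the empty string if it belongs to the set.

FIRST(<S>) = {epsilon, p, u}
FIRST(<G>) = {epsilon, p, u, v}  (via <F> <S> p)
FIRST(<F>) = {p, u, v}  (via <G> <F> <F>, <S> p)

{epsilon, p, u, v}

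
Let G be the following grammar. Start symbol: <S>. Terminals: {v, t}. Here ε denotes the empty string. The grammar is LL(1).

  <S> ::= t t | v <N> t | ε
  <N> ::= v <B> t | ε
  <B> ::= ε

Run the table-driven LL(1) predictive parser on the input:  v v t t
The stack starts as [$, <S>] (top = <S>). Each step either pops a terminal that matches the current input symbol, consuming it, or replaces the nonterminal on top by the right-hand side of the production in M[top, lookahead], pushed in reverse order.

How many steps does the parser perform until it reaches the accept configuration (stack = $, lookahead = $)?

     Stack        Input      Action
  1  $ <S>        v v t t $  expand <S> ::= v <N> t
  2  $ t <N> v    v v t t $  match v
  3  $ t <N>      v t t $    expand <N> ::= v <B> t
  4  $ t t <B> v  v t t $    match v
  5  $ t t <B>    t t $      expand <B> ::= ε
  6  $ t t        t t $      match t
  7  $ t          t $        match t
Accept reached after 7 steps.

7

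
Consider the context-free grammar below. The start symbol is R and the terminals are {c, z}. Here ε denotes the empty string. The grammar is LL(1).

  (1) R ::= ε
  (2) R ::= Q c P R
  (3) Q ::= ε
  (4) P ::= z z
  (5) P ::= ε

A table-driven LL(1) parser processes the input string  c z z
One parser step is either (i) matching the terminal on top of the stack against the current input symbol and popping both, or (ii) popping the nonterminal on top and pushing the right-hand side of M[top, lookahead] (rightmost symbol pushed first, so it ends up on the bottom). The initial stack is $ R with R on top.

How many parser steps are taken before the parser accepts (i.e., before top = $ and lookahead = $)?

     Stack      Input    Action
  1  $ R        c z z $  expand R ::= Q c P R
  2  $ R P c Q  c z z $  expand Q ::= ε
  3  $ R P c    c z z $  match c
  4  $ R P      z z $    expand P ::= z z
  5  $ R z z    z z $    match z
  6  $ R z      z $      match z
  7  $ R        $        expand R ::= ε
Accept reached after 7 steps.

7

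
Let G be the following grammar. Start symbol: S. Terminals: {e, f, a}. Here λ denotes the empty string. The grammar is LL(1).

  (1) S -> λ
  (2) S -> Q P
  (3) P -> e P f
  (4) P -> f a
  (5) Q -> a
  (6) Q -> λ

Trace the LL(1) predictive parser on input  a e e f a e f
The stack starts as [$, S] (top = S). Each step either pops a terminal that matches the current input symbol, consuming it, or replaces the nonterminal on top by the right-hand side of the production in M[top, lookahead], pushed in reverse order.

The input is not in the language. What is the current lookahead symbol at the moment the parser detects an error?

e

step 1: stack=$ S  input=a e e f a e f $  — expand S -> Q P
step 2: stack=$ P Q  input=a e e f a e f $  — expand Q -> a
step 3: stack=$ P a  input=a e e f a e f $  — match a
step 4: stack=$ P  input=e e f a e f $  — expand P -> e P f
step 5: stack=$ f P e  input=e e f a e f $  — match e
step 6: stack=$ f P  input=e f a e f $  — expand P -> e P f
step 7: stack=$ f f P e  input=e f a e f $  — match e
step 8: stack=$ f f P  input=f a e f $  — expand P -> f a
step 9: stack=$ f f a f  input=f a e f $  — match f
step 10: stack=$ f f a  input=a e f $  — match a
step 11: stack=$ f f  input=e f $  — error: top is terminal f but lookahead is e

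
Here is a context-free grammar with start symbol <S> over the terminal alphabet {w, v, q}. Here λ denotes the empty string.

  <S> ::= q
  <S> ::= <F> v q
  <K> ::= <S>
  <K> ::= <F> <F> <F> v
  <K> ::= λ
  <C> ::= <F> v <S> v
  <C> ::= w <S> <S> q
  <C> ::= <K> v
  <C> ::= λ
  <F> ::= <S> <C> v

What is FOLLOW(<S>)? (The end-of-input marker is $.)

FIRST(<S>): from <S>::=q we get {q}; from <S>::=<F> v q we get {q}. So FIRST(<S>) = {q}.
FIRST(<F>): from <F>::=<S> <C> v we get {q}. So FIRST(<F>) = {q}.
FIRST(<K>): from <K>::=<S> we get {q}; from <K>::=<F> <F> <F> v we get {q}; from <K>::=λ we get {λ}. So FIRST(<K>) = {λ, q}.
FIRST(<C>): from <C>::=<F> v <S> v we get {q}; from <C>::=w <S> <S> q we get {w}; from <C>::=<K> v we get {q, v}; from <C>::=λ we get {λ}. So FIRST(<C>) = {λ, q, v, w}.
FOLLOW(<S>) includes $ since <S> is the start symbol.
FOLLOW(<K>): in <C>::=<K> v, <K> is followed by v with FIRST {v}. Thus FOLLOW(<K>) = {v}.
FOLLOW(<S>): in <K>::=<S>, the suffix after <S> is empty, so FOLLOW(<S>) ⊇ FOLLOW(<K>) = {v}; in <C>::=<F> v <S> v, <S> is followed by v with FIRST {v}; in <C>::=w <S> <S> q (occurrence 1), <S> is followed by <S> q with FIRST {q}; in <C>::=w <S> <S> q (occurrence 2), <S> is followed by q with FIRST {q}; in <F>::=<S> <C> v, <S> is followed by <C> v with FIRST {q, v, w}. Thus FOLLOW(<S>) = {$, q, v, w}.
FOLLOW(<C>): in <F>::=<S> <C> v, <C> is followed by v with FIRST {v}. Thus FOLLOW(<C>) = {v}.
FOLLOW(<F>): in <S>::=<F> v q, <F> is followed by v q with FIRST {v}; in <K>::=<F> <F> <F> v (occurrence 1), <F> is followed by <F> <F> v with FIRST {q}; in <K>::=<F> <F> <F> v (occurrence 2), <F> is followed by <F> v with FIRST {q}; in <K>::=<F> <F> <F> v (occurrence 3), <F> is followed by v with FIRST {v}; in <C>::=<F> v <S> v, <F> is followed by v <S> v with FIRST {v}. Thus FOLLOW(<F>) = {q, v}.

{$, q, v, w}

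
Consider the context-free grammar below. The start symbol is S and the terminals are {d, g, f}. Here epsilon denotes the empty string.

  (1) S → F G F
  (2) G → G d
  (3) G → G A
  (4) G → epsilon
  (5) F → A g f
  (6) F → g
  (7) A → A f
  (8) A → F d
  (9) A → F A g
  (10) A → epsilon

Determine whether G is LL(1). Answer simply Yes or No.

No

FIRST(S) = {f, g}
FIRST(G) = {epsilon, d, f, g}
FIRST(F) = {f, g}
FIRST(A) = {epsilon, f, g}
FOLLOW(S) = {$}
FOLLOW(G) = {d, f, g}
FOLLOW(F) = {$, d, f, g}
FOLLOW(A) = {d, f, g}
Cell M[A, f] receives both A → A f and A → F d and A → F A g and A → epsilon — the grammar is not LL(1).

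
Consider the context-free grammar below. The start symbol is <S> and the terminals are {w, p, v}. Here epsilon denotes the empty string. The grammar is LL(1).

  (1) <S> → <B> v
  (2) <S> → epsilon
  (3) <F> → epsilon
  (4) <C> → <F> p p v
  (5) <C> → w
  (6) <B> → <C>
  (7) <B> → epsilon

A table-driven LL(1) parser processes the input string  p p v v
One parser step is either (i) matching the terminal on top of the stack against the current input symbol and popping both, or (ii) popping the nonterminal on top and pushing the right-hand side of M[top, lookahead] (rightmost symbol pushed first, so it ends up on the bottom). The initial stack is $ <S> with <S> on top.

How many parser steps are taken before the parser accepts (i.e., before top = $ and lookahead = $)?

step 1: stack=$ <S>  input=p p v v $  — expand <S> → <B> v
step 2: stack=$ v <B>  input=p p v v $  — expand <B> → <C>
step 3: stack=$ v <C>  input=p p v v $  — expand <C> → <F> p p v
step 4: stack=$ v v p p <F>  input=p p v v $  — expand <F> → epsilon
step 5: stack=$ v v p p  input=p p v v $  — match p
step 6: stack=$ v v p  input=p v v $  — match p
step 7: stack=$ v v  input=v v $  — match v
step 8: stack=$ v  input=v $  — match v
Accept reached after 8 steps.

8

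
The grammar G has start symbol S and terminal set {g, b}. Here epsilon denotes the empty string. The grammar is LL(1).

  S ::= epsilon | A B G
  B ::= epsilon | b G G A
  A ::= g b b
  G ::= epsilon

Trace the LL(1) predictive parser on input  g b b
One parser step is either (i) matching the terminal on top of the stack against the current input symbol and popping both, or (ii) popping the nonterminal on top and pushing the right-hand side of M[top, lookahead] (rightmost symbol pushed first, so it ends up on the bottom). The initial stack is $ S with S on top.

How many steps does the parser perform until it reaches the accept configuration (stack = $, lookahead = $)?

7

step 1: stack=$ S  input=g b b $  — expand S ::= A B G
step 2: stack=$ G B A  input=g b b $  — expand A ::= g b b
step 3: stack=$ G B b b g  input=g b b $  — match g
step 4: stack=$ G B b b  input=b b $  — match b
step 5: stack=$ G B b  input=b $  — match b
step 6: stack=$ G B  input=$  — expand B ::= epsilon
step 7: stack=$ G  input=$  — expand G ::= epsilon
Accept reached after 7 steps.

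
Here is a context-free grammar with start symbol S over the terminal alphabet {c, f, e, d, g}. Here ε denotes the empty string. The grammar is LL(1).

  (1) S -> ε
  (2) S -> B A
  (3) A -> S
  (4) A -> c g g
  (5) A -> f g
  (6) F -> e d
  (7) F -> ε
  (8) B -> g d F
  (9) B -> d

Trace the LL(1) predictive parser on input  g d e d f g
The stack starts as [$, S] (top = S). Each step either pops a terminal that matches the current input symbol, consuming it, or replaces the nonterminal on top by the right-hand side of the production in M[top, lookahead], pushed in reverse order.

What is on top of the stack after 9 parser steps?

g

     Stack      Input          Action
  1  $ S        g d e d f g $  expand S -> B A
  2  $ A B      g d e d f g $  expand B -> g d F
  3  $ A F d g  g d e d f g $  match g
  4  $ A F d    d e d f g $    match d
  5  $ A F      e d f g $      expand F -> e d
  6  $ A d e    e d f g $      match e
  7  $ A d      d f g $        match d
  8  $ A        f g $          expand A -> f g
  9  $ g f      f g $          match f
Stack after step 9: $ g (top = g).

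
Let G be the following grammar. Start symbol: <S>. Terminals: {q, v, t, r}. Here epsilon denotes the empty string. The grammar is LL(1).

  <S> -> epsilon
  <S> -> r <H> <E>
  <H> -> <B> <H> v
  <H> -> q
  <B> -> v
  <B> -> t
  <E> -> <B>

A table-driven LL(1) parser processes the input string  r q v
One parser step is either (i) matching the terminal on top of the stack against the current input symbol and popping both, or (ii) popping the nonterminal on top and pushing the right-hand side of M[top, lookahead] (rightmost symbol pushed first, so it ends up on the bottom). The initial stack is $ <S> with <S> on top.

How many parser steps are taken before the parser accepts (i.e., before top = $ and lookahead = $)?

7

step 1: stack=$ <S>  input=r q v $  — expand <S> -> r <H> <E>
step 2: stack=$ <E> <H> r  input=r q v $  — match r
step 3: stack=$ <E> <H>  input=q v $  — expand <H> -> q
step 4: stack=$ <E> q  input=q v $  — match q
step 5: stack=$ <E>  input=v $  — expand <E> -> <B>
step 6: stack=$ <B>  input=v $  — expand <B> -> v
step 7: stack=$ v  input=v $  — match v
Accept reached after 7 steps.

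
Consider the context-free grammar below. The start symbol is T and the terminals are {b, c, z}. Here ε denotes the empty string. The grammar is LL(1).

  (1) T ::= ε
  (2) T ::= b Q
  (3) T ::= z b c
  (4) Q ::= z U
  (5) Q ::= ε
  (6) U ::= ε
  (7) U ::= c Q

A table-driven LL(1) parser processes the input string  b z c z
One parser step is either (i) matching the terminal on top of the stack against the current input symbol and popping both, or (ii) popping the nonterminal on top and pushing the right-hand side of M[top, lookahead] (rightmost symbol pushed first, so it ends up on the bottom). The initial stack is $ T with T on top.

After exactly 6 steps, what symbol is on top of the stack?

step 1: stack=$ T  input=b z c z $  — expand T ::= b Q
step 2: stack=$ Q b  input=b z c z $  — match b
step 3: stack=$ Q  input=z c z $  — expand Q ::= z U
step 4: stack=$ U z  input=z c z $  — match z
step 5: stack=$ U  input=c z $  — expand U ::= c Q
step 6: stack=$ Q c  input=c z $  — match c
Stack after step 6: $ Q (top = Q).

Q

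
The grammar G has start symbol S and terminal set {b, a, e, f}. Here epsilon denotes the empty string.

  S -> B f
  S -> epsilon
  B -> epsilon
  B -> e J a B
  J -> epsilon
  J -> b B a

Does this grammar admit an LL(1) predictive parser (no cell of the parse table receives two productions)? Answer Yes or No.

Yes

FIRST(S) = {epsilon, e, f}
FIRST(B) = {epsilon, e}
FIRST(J) = {epsilon, b}
FOLLOW(S) = {$}
FOLLOW(B) = {a, f}
FOLLOW(J) = {a}
Each cell of M receives at most one production.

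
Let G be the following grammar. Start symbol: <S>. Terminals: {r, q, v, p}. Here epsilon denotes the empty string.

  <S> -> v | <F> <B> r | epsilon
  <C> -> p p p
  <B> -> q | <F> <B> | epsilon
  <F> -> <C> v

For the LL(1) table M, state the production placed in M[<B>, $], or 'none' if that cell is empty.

FIRST(<C>): from <C>->p p p we get {p}. So FIRST(<C>) = {p}.
FIRST(<F>): from <F>-><C> v we get {p}. So FIRST(<F>) = {p}.
FIRST(<S>): from <S>->v we get {v}; from <S>-><F> <B> r we get {p}; from <S>->epsilon we get {epsilon}. So FIRST(<S>) = {epsilon, p, v}.
FIRST(<B>): from <B>->q we get {q}; from <B>-><F> <B> we get {p}; from <B>->epsilon we get {epsilon}. So FIRST(<B>) = {epsilon, p, q}.
FOLLOW(<S>) includes $ since <S> is the start symbol.
FOLLOW(<B>): in <S>-><F> <B> r, <B> is followed by r with FIRST {r}; in <B>-><F> <B>, the suffix after <B> is empty (adds nothing new). Thus FOLLOW(<B>) = {r}.
For <B> -> q: FIRST(q) = {q}, so it goes in M[<B>, t] for t ∈ {q}.
For <B> -> <F> <B>: FIRST(<F> <B>) = {p}, so it goes in M[<B>, t] for t ∈ {p}.
For <B> -> epsilon: FIRST(epsilon) = {epsilon}, so it goes in M[<B>, t] for t ∈ {}; since epsilon ∈ FIRST, also for every t ∈ FOLLOW(<B>) = {r}.
None of these place a production in M[<B>, $].

none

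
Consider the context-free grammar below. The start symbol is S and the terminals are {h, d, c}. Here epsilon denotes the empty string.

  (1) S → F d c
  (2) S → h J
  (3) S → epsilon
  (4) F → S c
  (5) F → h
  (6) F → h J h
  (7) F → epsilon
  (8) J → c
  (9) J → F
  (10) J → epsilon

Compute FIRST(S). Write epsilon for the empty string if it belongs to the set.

FIRST(S) = {epsilon, c, d, h}  (via F d c)
FIRST(F) = {epsilon, c, d, h}  (via S c)
FIRST(J) = {epsilon, c, d, h}  (via F)

{epsilon, c, d, h}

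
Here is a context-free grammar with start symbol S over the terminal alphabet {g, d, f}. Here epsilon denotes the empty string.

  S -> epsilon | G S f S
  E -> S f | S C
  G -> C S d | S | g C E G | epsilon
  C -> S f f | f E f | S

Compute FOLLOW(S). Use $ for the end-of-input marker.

{$, d, f, g}

FIRST(S) = {epsilon, d, f, g}  (via G S f S)
FIRST(C) = {epsilon, d, f, g}  (via S f f, S)
FIRST(E) = {epsilon, d, f, g}  (via S f, S C)
FIRST(G) = {epsilon, d, f, g}  (via C S d, S)
FOLLOW(S) includes $ since S is the start symbol.
FOLLOW(G): in S->G S f S, G is followed by S f S with FIRST {d, f, g}; in G->g C E G, the suffix after G is empty (adds nothing new). Thus FOLLOW(G) = {d, f, g}.
FOLLOW(E): in G->g C E G, E is followed by G with FIRST {epsilon, d, f, g}; in G->g C E G, the suffix after E is nullable, so FOLLOW(E) ⊇ FOLLOW(G) = {d, f, g}; in C->f E f, E is followed by f with FIRST {f}. Thus FOLLOW(E) = {d, f, g}.
FOLLOW(C): in E->S C, the suffix after C is empty, so FOLLOW(C) ⊇ FOLLOW(E) = {d, f, g}; in G->C S d, C is followed by S d with FIRST {d, f, g}; in G->g C E G, C is followed by E G with FIRST {epsilon, d, f, g}; in G->g C E G, the suffix after C is nullable, so FOLLOW(C) ⊇ FOLLOW(G) = {d, f, g}. Thus FOLLOW(C) = {d, f, g}.
FOLLOW(S): in S->G S f S (occurrence 1), S is followed by f S with FIRST {f}; in S->G S f S (occurrence 2), the suffix after S is empty (adds nothing new); in E->S f, S is followed by f with FIRST {f}; in E->S C, S is followed by C with FIRST {epsilon, d, f, g}; in E->S C, the suffix after S is nullable, so FOLLOW(S) ⊇ FOLLOW(E) = {d, f, g}; in G->C S d, S is followed by d with FIRST {d}; in G->S, the suffix after S is empty, so FOLLOW(S) ⊇ FOLLOW(G) = {d, f, g}; in C->S f f, S is followed by f f with FIRST {f}; in C->S, the suffix after S is empty, so FOLLOW(S) ⊇ FOLLOW(C) = {d, f, g}. Thus FOLLOW(S) = {$, d, f, g}.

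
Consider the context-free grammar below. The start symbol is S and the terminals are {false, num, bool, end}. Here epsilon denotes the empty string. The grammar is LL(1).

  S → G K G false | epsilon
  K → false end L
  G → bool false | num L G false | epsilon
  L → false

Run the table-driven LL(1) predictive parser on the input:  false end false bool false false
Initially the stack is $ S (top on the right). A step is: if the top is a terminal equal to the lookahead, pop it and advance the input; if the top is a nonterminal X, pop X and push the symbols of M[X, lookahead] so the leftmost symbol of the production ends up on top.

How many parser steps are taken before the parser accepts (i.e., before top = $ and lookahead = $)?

      Stack                  Input                               Action
   1  $ S                    false end false bool false false $  expand S → G K G false
   2  $ false G K G          false end false bool false false $  expand G → epsilon
   3  $ false G K            false end false bool false false $  expand K → false end L
   4  $ false G L end false  false end false bool false false $  match false
   5  $ false G L end        end false bool false false $        match end
   6  $ false G L            false bool false false $            expand L → false
   7  $ false G false        false bool false false $            match false
   8  $ false G              bool false false $                  expand G → bool false
   9  $ false false bool     bool false false $                  match bool
  10  $ false false          false false $                       match false
  11  $ false                false $                             match false
Accept reached after 11 steps.

11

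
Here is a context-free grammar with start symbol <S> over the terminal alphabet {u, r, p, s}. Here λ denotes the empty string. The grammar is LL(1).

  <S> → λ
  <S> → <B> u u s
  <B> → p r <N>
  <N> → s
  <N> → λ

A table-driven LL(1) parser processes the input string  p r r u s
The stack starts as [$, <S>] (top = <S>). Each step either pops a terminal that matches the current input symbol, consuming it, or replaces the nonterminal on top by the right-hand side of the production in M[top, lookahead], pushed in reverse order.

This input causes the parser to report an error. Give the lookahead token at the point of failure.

r

     Stack            Input        Action
  1  $ <S>            p r r u s $  expand <S> → <B> u u s
  2  $ s u u <B>      p r r u s $  expand <B> → p r <N>
  3  $ s u u <N> r p  p r r u s $  match p
  4  $ s u u <N> r    r r u s $    match r
  5  $ s u u <N>      r u s $      error: M[<N>, r] is empty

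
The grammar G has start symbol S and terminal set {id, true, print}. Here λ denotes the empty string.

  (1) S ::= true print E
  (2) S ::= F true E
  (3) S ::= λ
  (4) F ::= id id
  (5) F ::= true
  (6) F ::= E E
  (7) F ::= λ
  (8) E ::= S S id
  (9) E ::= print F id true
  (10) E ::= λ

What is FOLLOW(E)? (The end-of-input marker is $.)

FIRST(S): from S::=true print E we get {true}; from S::=F true E we get {id, print, true}; from S::=λ we get {λ}. So FIRST(S) = {λ, id, print, true}.
FIRST(E): from E::=S S id we get {id, print, true}; from E::=print F id true we get {print}; from E::=λ we get {λ}. So FIRST(E) = {λ, id, print, true}.
FIRST(F): from F::=id id we get {id}; from F::=true we get {true}; from F::=E E we get {λ, id, print, true}; from F::=λ we get {λ}. So FIRST(F) = {λ, id, print, true}.
FOLLOW(S) includes $ since S is the start symbol.
FOLLOW(S): in E::=S S id (occurrence 1), S is followed by S id with FIRST {id, print, true}; in E::=S S id (occurrence 2), S is followed by id with FIRST {id}. Thus FOLLOW(S) = {$, id, print, true}.
FOLLOW(F): in S::=F true E, F is followed by true E with FIRST {true}; in E::=print F id true, F is followed by id true with FIRST {id}. Thus FOLLOW(F) = {id, true}.
FOLLOW(E): in S::=true print E, the suffix after E is empty, so FOLLOW(E) ⊇ FOLLOW(S) = {$, id, print, true}; in S::=F true E, the suffix after E is empty, so FOLLOW(E) ⊇ FOLLOW(S) = {$, id, print, true}; in F::=E E (occurrence 1), E is followed by E with FIRST {λ, id, print, true}; in F::=E E (occurrence 1), the suffix after E is nullable, so FOLLOW(E) ⊇ FOLLOW(F) = {id, true}; in F::=E E (occurrence 2), the suffix after E is empty, so FOLLOW(E) ⊇ FOLLOW(F) = {id, true}. Thus FOLLOW(E) = {$, id, print, true}.

{$, id, print, true}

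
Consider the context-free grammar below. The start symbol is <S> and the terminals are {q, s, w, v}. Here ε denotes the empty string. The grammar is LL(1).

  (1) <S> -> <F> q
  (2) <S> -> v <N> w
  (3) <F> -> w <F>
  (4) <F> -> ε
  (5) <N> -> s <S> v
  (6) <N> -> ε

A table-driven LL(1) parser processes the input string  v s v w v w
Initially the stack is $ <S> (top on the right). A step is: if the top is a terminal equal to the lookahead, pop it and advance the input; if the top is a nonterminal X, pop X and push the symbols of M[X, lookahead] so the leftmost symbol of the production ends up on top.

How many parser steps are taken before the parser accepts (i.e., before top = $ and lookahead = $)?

10

step 1: stack=$ <S>  input=v s v w v w $  — expand <S> -> v <N> w
step 2: stack=$ w <N> v  input=v s v w v w $  — match v
step 3: stack=$ w <N>  input=s v w v w $  — expand <N> -> s <S> v
step 4: stack=$ w v <S> s  input=s v w v w $  — match s
step 5: stack=$ w v <S>  input=v w v w $  — expand <S> -> v <N> w
step 6: stack=$ w v w <N> v  input=v w v w $  — match v
step 7: stack=$ w v w <N>  input=w v w $  — expand <N> -> ε
step 8: stack=$ w v w  input=w v w $  — match w
step 9: stack=$ w v  input=v w $  — match v
step 10: stack=$ w  input=w $  — match w
Accept reached after 10 steps.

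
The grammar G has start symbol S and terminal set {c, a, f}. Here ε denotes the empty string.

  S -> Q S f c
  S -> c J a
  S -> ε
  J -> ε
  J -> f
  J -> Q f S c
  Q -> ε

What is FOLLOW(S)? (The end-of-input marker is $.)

{$, c, f}

FIRST(Q): from Q->ε we get {ε}. So FIRST(Q) = {ε}.
FIRST(S): from S->Q S f c we get {c, f}; from S->c J a we get {c}; from S->ε we get {ε}. So FIRST(S) = {ε, c, f}.
FIRST(J): from J->ε we get {ε}; from J->f we get {f}; from J->Q f S c we get {f}. So FIRST(J) = {ε, f}.
FOLLOW(S) includes $ since S is the start symbol.
FOLLOW(S): in S->Q S f c, S is followed by f c with FIRST {f}; in J->Q f S c, S is followed by c with FIRST {c}. Thus FOLLOW(S) = {$, c, f}.
FOLLOW(J): in S->c J a, J is followed by a with FIRST {a}. Thus FOLLOW(J) = {a}.
FOLLOW(Q): in S->Q S f c, Q is followed by S f c with FIRST {c, f}; in J->Q f S c, Q is followed by f S c with FIRST {f}. Thus FOLLOW(Q) = {c, f}.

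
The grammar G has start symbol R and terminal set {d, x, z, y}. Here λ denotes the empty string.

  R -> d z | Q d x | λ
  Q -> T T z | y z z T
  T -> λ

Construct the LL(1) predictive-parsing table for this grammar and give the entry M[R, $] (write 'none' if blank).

R -> λ

FIRST(T): from T->λ we get {λ}. So FIRST(T) = {λ}.
FIRST(Q): from Q->T T z we get {z}; from Q->y z z T we get {y}. So FIRST(Q) = {y, z}.
FIRST(R): from R->d z we get {d}; from R->Q d x we get {y, z}; from R->λ we get {λ}. So FIRST(R) = {λ, d, y, z}.
FOLLOW(R) includes $ since R is the start symbol.
FOLLOW(R): R appears on no right-hand side. Thus FOLLOW(R) = {$}.
For R -> d z: FIRST(d z) = {d}, so it goes in M[R, t] for t ∈ {d}.
For R -> Q d x: FIRST(Q d x) = {y, z}, so it goes in M[R, t] for t ∈ {y, z}.
For R -> λ: FIRST(λ) = {λ}, so it goes in M[R, t] for t ∈ {}; since λ ∈ FIRST, also for every t ∈ FOLLOW(R) = {$}.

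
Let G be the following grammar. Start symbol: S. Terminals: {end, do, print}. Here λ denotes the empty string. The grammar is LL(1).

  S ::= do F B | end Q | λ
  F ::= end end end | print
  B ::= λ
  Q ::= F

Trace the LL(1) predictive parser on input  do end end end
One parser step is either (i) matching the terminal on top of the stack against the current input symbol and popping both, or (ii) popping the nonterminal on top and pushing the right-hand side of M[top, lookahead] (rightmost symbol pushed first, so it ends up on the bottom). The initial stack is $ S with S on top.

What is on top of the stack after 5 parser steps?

end

     Stack            Input             Action
  1  $ S              do end end end $  expand S ::= do F B
  2  $ B F do         do end end end $  match do
  3  $ B F            end end end $     expand F ::= end end end
  4  $ B end end end  end end end $     match end
  5  $ B end end      end end $         match end
Stack after step 5: $ B end (top = end).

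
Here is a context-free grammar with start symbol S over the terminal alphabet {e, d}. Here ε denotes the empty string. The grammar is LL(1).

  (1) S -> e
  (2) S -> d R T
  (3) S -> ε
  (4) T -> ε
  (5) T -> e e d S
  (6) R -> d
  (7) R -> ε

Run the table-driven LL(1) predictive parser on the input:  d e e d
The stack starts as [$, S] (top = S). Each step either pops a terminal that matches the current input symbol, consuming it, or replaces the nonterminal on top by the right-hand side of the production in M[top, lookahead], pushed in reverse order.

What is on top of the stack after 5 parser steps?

e

step 1: stack=$ S  input=d e e d $  — expand S -> d R T
step 2: stack=$ T R d  input=d e e d $  — match d
step 3: stack=$ T R  input=e e d $  — expand R -> ε
step 4: stack=$ T  input=e e d $  — expand T -> e e d S
step 5: stack=$ S d e e  input=e e d $  — match e
Stack after step 5: $ S d e (top = e).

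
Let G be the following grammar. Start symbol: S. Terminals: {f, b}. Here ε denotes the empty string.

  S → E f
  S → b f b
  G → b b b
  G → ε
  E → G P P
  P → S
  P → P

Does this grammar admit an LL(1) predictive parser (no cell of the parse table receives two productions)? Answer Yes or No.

No

FIRST(S) = {b}
FIRST(G) = {ε, b}
FIRST(E) = {b}
FIRST(P) = {b}
FOLLOW(S) = {$, b, f}
FOLLOW(G) = {b}
FOLLOW(E) = {f}
FOLLOW(P) = {b, f}
Cell M[G, b] receives both G → b b b and G → ε — the grammar is not LL(1).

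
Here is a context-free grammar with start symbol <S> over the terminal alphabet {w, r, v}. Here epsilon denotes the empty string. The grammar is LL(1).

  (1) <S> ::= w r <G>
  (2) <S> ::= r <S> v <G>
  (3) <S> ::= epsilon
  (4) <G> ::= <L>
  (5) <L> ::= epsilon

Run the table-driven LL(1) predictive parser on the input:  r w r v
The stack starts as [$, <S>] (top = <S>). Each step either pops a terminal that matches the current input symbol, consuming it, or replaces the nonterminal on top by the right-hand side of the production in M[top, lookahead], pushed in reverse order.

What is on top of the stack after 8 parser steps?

step 1: stack=$ <S>  input=r w r v $  — expand <S> ::= r <S> v <G>
step 2: stack=$ <G> v <S> r  input=r w r v $  — match r
step 3: stack=$ <G> v <S>  input=w r v $  — expand <S> ::= w r <G>
step 4: stack=$ <G> v <G> r w  input=w r v $  — match w
step 5: stack=$ <G> v <G> r  input=r v $  — match r
step 6: stack=$ <G> v <G>  input=v $  — expand <G> ::= <L>
step 7: stack=$ <G> v <L>  input=v $  — expand <L> ::= epsilon
step 8: stack=$ <G> v  input=v $  — match v
Stack after step 8: $ <G> (top = <G>).

<G>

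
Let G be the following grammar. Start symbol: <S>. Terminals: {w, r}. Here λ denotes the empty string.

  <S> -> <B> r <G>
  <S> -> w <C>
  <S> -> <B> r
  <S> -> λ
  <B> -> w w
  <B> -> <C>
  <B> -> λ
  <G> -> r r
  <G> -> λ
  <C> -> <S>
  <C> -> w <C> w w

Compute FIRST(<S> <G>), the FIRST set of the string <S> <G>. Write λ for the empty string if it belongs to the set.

FIRST(<G>) = {λ, r}
FIRST(<S>) = {λ, r, w}  (via <B> r <G>, <B> r)
FIRST(<C>) = {λ, r, w}  (via <S>)
FIRST(<B>) = {λ, r, w}  (via <C>)
FIRST(<S> <G>): take FIRST of each symbol in turn, carrying on past any symbol whose FIRST contains λ; result {λ, r, w}.

{λ, r, w}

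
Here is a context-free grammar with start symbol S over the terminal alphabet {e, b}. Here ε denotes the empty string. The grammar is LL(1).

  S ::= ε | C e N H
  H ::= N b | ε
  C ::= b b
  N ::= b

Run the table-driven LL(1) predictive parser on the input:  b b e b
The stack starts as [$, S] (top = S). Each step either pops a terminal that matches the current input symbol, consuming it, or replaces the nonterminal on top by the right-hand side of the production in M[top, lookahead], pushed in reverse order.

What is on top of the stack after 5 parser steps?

N

     Stack        Input      Action
  1  $ S          b b e b $  expand S ::= C e N H
  2  $ H N e C    b b e b $  expand C ::= b b
  3  $ H N e b b  b b e b $  match b
  4  $ H N e b    b e b $    match b
  5  $ H N e      e b $      match e
Stack after step 5: $ H N (top = N).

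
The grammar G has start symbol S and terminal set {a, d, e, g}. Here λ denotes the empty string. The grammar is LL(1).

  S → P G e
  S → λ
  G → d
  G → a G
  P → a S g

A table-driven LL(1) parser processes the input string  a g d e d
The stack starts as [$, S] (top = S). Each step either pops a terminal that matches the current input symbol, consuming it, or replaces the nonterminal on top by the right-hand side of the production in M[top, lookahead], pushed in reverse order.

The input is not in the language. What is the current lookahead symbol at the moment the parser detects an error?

d

     Stack        Input        Action
  1  $ S          a g d e d $  expand S → P G e
  2  $ e G P      a g d e d $  expand P → a S g
  3  $ e G g S a  a g d e d $  match a
  4  $ e G g S    g d e d $    expand S → λ
  5  $ e G g      g d e d $    match g
  6  $ e G        d e d $      expand G → d
  7  $ e d        d e d $      match d
  8  $ e          e d $        match e
  9  $            d $          error: stack empty but input remains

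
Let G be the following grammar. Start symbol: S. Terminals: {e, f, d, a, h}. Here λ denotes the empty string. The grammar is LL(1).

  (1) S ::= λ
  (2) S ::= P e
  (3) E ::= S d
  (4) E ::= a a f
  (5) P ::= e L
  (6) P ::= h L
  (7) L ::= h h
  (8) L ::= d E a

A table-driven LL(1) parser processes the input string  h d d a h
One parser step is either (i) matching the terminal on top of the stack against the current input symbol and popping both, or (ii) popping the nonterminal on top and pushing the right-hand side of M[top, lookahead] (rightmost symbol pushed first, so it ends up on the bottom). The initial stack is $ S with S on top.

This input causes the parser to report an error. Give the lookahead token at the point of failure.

step 1: stack=$ S  input=h d d a h $  — expand S ::= P e
step 2: stack=$ e P  input=h d d a h $  — expand P ::= h L
step 3: stack=$ e L h  input=h d d a h $  — match h
step 4: stack=$ e L  input=d d a h $  — expand L ::= d E a
step 5: stack=$ e a E d  input=d d a h $  — match d
step 6: stack=$ e a E  input=d a h $  — expand E ::= S d
step 7: stack=$ e a d S  input=d a h $  — expand S ::= λ
step 8: stack=$ e a d  input=d a h $  — match d
step 9: stack=$ e a  input=a h $  — match a
step 10: stack=$ e  input=h $  — error: top is terminal e but lookahead is h

h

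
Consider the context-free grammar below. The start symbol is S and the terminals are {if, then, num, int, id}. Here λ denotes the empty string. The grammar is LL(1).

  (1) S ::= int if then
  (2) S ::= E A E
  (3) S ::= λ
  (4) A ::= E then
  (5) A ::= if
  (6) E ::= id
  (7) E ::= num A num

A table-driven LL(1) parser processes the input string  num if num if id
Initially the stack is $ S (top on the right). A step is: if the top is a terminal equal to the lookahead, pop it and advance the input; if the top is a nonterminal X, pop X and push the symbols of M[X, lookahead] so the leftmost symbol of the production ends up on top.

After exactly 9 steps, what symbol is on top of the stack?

id

step 1: stack=$ S  input=num if num if id $  — expand S ::= E A E
step 2: stack=$ E A E  input=num if num if id $  — expand E ::= num A num
step 3: stack=$ E A num A num  input=num if num if id $  — match num
step 4: stack=$ E A num A  input=if num if id $  — expand A ::= if
step 5: stack=$ E A num if  input=if num if id $  — match if
step 6: stack=$ E A num  input=num if id $  — match num
step 7: stack=$ E A  input=if id $  — expand A ::= if
step 8: stack=$ E if  input=if id $  — match if
step 9: stack=$ E  input=id $  — expand E ::= id
Stack after step 9: $ id (top = id).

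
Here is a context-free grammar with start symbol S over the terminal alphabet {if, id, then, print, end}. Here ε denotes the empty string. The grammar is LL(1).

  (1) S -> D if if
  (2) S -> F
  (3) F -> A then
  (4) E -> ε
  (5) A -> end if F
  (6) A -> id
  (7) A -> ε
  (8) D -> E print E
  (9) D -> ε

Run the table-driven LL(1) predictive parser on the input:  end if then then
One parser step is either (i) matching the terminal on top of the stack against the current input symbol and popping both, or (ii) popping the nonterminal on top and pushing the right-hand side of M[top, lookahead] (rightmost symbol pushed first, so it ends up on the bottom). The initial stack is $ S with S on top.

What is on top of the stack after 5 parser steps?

F

     Stack            Input               Action
  1  $ S              end if then then $  expand S -> F
  2  $ F              end if then then $  expand F -> A then
  3  $ then A         end if then then $  expand A -> end if F
  4  $ then F if end  end if then then $  match end
  5  $ then F if      if then then $      match if
Stack after step 5: $ then F (top = F).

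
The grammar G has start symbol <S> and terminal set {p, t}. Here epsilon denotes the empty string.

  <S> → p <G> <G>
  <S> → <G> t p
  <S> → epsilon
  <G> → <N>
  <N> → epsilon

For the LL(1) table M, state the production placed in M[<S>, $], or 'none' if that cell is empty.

<S> → epsilon

FIRST(<N>) = {epsilon}
FIRST(<G>) = {epsilon}  (via <N>)
FIRST(<S>) = {epsilon, p, t}  (via <G> t p)
FOLLOW(<S>) includes $ since <S> is the start symbol.
FOLLOW(<S>): <S> appears on no right-hand side. Thus FOLLOW(<S>) = {$}.
For <S> → p <G> <G>: FIRST(p <G> <G>) = {p}, so it goes in M[<S>, t] for t ∈ {p}.
For <S> → <G> t p: FIRST(<G> t p) = {t}, so it goes in M[<S>, t] for t ∈ {t}.
For <S> → epsilon: FIRST(epsilon) = {epsilon}, so it goes in M[<S>, t] for t ∈ {}; since epsilon ∈ FIRST, also for every t ∈ FOLLOW(<S>) = {$}.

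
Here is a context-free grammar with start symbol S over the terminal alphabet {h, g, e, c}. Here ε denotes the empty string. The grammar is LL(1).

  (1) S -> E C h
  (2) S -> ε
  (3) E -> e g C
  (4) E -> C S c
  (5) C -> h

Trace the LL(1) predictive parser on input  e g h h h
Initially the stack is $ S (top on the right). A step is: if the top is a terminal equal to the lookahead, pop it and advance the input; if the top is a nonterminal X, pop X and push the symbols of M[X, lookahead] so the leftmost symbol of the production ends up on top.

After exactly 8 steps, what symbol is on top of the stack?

h

     Stack        Input        Action
  1  $ S          e g h h h $  expand S -> E C h
  2  $ h C E      e g h h h $  expand E -> e g C
  3  $ h C C g e  e g h h h $  match e
  4  $ h C C g    g h h h $    match g
  5  $ h C C      h h h $      expand C -> h
  6  $ h C h      h h h $      match h
  7  $ h C        h h $        expand C -> h
  8  $ h h        h h $        match h
Stack after step 8: $ h (top = h).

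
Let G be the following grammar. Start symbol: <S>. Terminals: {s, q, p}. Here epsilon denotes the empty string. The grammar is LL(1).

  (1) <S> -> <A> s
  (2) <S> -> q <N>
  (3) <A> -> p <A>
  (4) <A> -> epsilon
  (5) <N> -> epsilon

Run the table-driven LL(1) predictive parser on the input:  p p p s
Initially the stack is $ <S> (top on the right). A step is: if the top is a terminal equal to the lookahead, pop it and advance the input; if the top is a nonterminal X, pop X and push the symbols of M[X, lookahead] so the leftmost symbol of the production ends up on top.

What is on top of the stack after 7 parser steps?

step 1: stack=$ <S>  input=p p p s $  — expand <S> -> <A> s
step 2: stack=$ s <A>  input=p p p s $  — expand <A> -> p <A>
step 3: stack=$ s <A> p  input=p p p s $  — match p
step 4: stack=$ s <A>  input=p p s $  — expand <A> -> p <A>
step 5: stack=$ s <A> p  input=p p s $  — match p
step 6: stack=$ s <A>  input=p s $  — expand <A> -> p <A>
step 7: stack=$ s <A> p  input=p s $  — match p
Stack after step 7: $ s <A> (top = <A>).

<A>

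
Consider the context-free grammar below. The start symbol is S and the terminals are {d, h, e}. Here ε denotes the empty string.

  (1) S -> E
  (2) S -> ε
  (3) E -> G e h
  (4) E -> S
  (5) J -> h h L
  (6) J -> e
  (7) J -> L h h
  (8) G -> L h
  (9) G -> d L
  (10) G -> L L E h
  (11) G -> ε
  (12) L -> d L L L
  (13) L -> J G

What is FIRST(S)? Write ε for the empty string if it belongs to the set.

{ε, d, e, h}

FIRST(S) = {ε, d, e, h}  (via E)
FIRST(E) = {ε, d, e, h}  (via G e h, S)
FIRST(J) = {d, e, h}  (via L h h)
FIRST(L) = {d, e, h}  (via J G)
FIRST(G) = {ε, d, e, h}  (via L h, L L E h)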